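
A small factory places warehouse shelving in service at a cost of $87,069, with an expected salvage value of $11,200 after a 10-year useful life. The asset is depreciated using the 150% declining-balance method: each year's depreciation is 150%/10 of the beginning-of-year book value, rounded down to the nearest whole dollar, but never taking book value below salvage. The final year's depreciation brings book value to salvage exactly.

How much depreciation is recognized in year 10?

$8,968

Depreciable base = $87,069 − $11,200 = $75,869.
Year 1: ⌊$87,069 × 150%/10⌋ = $13,060. Book value $74,009.
Year 2: ⌊$74,009 × 150%/10⌋ = $11,101. Book value $62,908.
Year 3: ⌊$62,908 × 150%/10⌋ = $9,436. Book value $53,472.
Year 4: ⌊$53,472 × 150%/10⌋ = $8,020. Book value $45,452.
Year 5: ⌊$45,452 × 150%/10⌋ = $6,817. Book value $38,635.
Year 6: ⌊$38,635 × 150%/10⌋ = $5,795. Book value $32,840.
Year 7: ⌊$32,840 × 150%/10⌋ = $4,926. Book value $27,914.
Year 8: ⌊$27,914 × 150%/10⌋ = $4,187. Book value $23,727.
Year 9: ⌊$23,727 × 150%/10⌋ = $3,559. Book value $20,168.
Year 10 (final): $20,168 − $11,200 = $8,968. Book value $11,200.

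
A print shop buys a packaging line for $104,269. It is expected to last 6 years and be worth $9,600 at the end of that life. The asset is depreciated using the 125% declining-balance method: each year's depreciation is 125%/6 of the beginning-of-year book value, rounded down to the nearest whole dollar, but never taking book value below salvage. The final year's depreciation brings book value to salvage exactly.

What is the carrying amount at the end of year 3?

$51,736

Depreciable base = $104,269 − $9,600 = $94,669.
Year 1: ⌊$104,269 × 125%/6⌋ = $21,722. Book value $82,547.
Year 2: ⌊$82,547 × 125%/6⌋ = $17,197. Book value $65,350.
Year 3: ⌊$65,350 × 125%/6⌋ = $13,614. Book value $51,736.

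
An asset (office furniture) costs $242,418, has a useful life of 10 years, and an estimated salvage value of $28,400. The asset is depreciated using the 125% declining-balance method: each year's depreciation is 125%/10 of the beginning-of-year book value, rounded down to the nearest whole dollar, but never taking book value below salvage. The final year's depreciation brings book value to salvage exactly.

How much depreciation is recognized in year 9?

$10,412

Depreciable base = $242,418 − $28,400 = $214,018.
Year 1: ⌊$242,418 × 125%/10⌋ = $30,302. Book value $212,116.
Year 2: ⌊$212,116 × 125%/10⌋ = $26,514. Book value $185,602.
Year 3: ⌊$185,602 × 125%/10⌋ = $23,200. Book value $162,402.
Year 4: ⌊$162,402 × 125%/10⌋ = $20,300. Book value $142,102.
Year 5: ⌊$142,102 × 125%/10⌋ = $17,762. Book value $124,340.
Year 6: ⌊$124,340 × 125%/10⌋ = $15,542. Book value $108,798.
Year 7: ⌊$108,798 × 125%/10⌋ = $13,599. Book value $95,199.
Year 8: ⌊$95,199 × 125%/10⌋ = $11,899. Book value $83,300.
Year 9: ⌊$83,300 × 125%/10⌋ = $10,412. Book value $72,888.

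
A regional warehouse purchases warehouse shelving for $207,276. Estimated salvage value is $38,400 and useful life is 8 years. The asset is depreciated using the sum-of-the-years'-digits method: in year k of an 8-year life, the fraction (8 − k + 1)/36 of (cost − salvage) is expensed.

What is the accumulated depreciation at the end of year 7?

Depreciable base = $207,276 − $38,400 = $168,876.
Sum of the years' digits = 8+7+6+5+4+3+2+1 = 36.
Year 1: $168,876 × 8/36 = $37,528. Book value $169,748.
Year 2: $168,876 × 7/36 = $32,837. Book value $136,911.
Year 3: $168,876 × 6/36 = $28,146. Book value $108,765.
Year 4: $168,876 × 5/36 = $23,455. Book value $85,310.
Year 5: $168,876 × 4/36 = $18,764. Book value $66,546.
Year 6: $168,876 × 3/36 = $14,073. Book value $52,473.
Year 7: $168,876 × 2/36 = $9,382. Book value $43,091.
Accumulated through year 7 = $207,276 − $43,091 = $164,185.

$164,185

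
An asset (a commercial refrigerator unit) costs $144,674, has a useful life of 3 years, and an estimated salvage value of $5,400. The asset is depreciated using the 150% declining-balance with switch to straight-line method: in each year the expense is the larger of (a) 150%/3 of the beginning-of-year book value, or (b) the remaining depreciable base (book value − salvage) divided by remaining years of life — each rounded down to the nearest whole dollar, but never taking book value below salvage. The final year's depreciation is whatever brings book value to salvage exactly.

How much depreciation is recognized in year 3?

Depreciable base = $144,674 − $5,400 = $139,274.
Year 1: DB = ⌊$144,674 × 150%/3⌋ = $72,337; SL = ⌊$139,274/3⌋ = $46,424 → take DB $72,337. Book value $72,337.
Year 2: DB = ⌊$72,337 × 150%/3⌋ = $36,168; SL = ⌊$66,937/2⌋ = $33,468 → take DB $36,168. Book value $36,169.
Year 3 (final): $36,169 − $5,400 = $30,769. Book value $5,400.

$30,769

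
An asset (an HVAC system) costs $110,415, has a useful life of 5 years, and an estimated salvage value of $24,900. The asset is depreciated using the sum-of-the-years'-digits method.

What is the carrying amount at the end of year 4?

Depreciable base = $110,415 − $24,900 = $85,515.
Sum of the years' digits = 5+4+3+2+1 = 15.
Year 1: $85,515 × 5/15 = $28,505. Book value $81,910.
Year 2: $85,515 × 4/15 = $22,804. Book value $59,106.
Year 3: $85,515 × 3/15 = $17,103. Book value $42,003.
Year 4: $85,515 × 2/15 = $11,402. Book value $30,601.

$30,601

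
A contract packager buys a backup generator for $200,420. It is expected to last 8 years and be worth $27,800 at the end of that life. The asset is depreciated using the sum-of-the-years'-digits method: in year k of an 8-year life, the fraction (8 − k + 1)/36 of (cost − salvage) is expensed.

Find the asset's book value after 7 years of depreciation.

Depreciable base = $200,420 − $27,800 = $172,620.
Sum of the years' digits = 8+7+6+5+4+3+2+1 = 36.
Year 1: $172,620 × 8/36 = $38,360. Book value $162,060.
Year 2: $172,620 × 7/36 = $33,565. Book value $128,495.
Year 3: $172,620 × 6/36 = $28,770. Book value $99,725.
Year 4: $172,620 × 5/36 = $23,975. Book value $75,750.
Year 5: $172,620 × 4/36 = $19,180. Book value $56,570.
Year 6: $172,620 × 3/36 = $14,385. Book value $42,185.
Year 7: $172,620 × 2/36 = $9,590. Book value $32,595.

$32,595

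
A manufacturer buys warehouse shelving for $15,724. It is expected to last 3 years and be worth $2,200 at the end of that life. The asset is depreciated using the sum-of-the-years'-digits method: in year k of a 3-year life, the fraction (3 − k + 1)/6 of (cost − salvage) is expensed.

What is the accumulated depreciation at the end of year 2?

Depreciable base = $15,724 − $2,200 = $13,524.
Sum of the years' digits = 3+2+1 = 6.
Year 1: $13,524 × 3/6 = $6,762. Book value $8,962.
Year 2: $13,524 × 2/6 = $4,508. Book value $4,454.
Accumulated through year 2 = $15,724 − $4,454 = $11,270.

$11,270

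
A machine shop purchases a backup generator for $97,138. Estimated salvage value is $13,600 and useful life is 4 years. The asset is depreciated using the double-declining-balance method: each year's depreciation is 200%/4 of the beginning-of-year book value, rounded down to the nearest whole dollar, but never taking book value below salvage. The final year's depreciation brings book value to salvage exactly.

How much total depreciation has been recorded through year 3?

Depreciable base = $97,138 − $13,600 = $83,538.
Year 1: ⌊$97,138 × 200%/4⌋ = $48,569. Book value $48,569.
Year 2: ⌊$48,569 × 200%/4⌋ = $24,284. Book value $24,285.
Year 3: ⌊$24,285 × 200%/4⌋ = $12,142, capped at $10,685. Book value $13,600.
Accumulated through year 3 = $97,138 − $13,600 = $83,538.

$83,538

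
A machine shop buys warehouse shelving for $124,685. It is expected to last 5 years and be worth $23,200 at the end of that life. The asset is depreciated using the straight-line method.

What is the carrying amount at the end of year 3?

Depreciable base = $124,685 − $23,200 = $101,485.
Annual expense = $101,485 / 5 = $20,297.
End of year 1: book value $104,388.
End of year 2: book value $84,091.
End of year 3: book value $63,794.

$63,794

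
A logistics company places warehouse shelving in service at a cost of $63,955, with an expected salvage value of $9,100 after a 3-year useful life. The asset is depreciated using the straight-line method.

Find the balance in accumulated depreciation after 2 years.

Depreciable base = $63,955 − $9,100 = $54,855.
Annual expense = $54,855 / 3 = $18,285.
End of year 1: book value $45,670.
End of year 2: book value $27,385.
Accumulated through year 2 = $63,955 − $27,385 = $36,570.

$36,570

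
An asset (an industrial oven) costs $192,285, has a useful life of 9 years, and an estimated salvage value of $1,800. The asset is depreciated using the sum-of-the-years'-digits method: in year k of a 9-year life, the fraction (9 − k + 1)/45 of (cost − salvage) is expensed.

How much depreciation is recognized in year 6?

$16,932

Depreciable base = $192,285 − $1,800 = $190,485.
Sum of the years' digits = 9+8+7+6+5+4+3+2+1 = 45.
Year 1: $190,485 × 9/45 = $38,097. Book value $154,188.
Year 2: $190,485 × 8/45 = $33,864. Book value $120,324.
Year 3: $190,485 × 7/45 = $29,631. Book value $90,693.
Year 4: $190,485 × 6/45 = $25,398. Book value $65,295.
Year 5: $190,485 × 5/45 = $21,165. Book value $44,130.
Year 6: $190,485 × 4/45 = $16,932. Book value $27,198.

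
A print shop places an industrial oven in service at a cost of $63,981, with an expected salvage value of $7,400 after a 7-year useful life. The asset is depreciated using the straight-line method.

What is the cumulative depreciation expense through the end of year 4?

Depreciable base = $63,981 − $7,400 = $56,581.
Annual expense = $56,581 / 7 = $8,083.
End of year 1: book value $55,898.
End of year 2: book value $47,815.
End of year 3: book value $39,732.
End of year 4: book value $31,649.
Accumulated through year 4 = $63,981 − $31,649 = $32,332.

$32,332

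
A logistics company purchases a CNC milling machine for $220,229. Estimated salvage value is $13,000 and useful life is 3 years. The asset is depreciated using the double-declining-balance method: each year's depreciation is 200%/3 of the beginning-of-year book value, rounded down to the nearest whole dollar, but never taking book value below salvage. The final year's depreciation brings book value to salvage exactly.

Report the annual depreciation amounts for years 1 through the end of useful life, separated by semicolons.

$146,819; $48,940; $11,470

Depreciable base = $220,229 − $13,000 = $207,229.
Year 1: ⌊$220,229 × 200%/3⌋ = $146,819. Book value $73,410.
Year 2: ⌊$73,410 × 200%/3⌋ = $48,940. Book value $24,470.
Year 3 (final): $24,470 − $13,000 = $11,470. Book value $13,000.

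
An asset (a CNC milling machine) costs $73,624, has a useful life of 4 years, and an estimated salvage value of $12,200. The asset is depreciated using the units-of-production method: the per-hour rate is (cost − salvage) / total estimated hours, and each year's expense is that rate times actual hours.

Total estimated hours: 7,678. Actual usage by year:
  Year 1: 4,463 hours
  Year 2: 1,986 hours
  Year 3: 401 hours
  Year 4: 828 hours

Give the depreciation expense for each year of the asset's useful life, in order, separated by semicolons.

Depreciable base = $73,624 − $12,200 = $61,424.
Rate = $61,424 / 7,678 hours = $8 per hour.
Year 1: 4,463 × $8 = $35,704. Book value $37,920.
Year 2: 1,986 × $8 = $15,888. Book value $22,032.
Year 3: 401 × $8 = $3,208. Book value $18,824.
Year 4: 828 × $8 = $6,624. Book value $12,200.

$35,704; $15,888; $3,208; $6,624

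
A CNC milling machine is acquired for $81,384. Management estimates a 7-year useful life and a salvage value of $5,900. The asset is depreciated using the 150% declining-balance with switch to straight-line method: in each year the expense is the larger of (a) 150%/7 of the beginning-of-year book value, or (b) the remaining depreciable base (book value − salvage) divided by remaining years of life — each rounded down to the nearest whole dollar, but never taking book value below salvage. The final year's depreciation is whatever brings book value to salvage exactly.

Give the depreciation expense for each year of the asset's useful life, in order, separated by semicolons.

$17,439; $13,702; $10,766; $8,459; $8,372; $8,373; $8,373

Depreciable base = $81,384 − $5,900 = $75,484.
Year 1: DB = ⌊$81,384 × 150%/7⌋ = $17,439; SL = ⌊$75,484/7⌋ = $10,783 → take DB $17,439. Book value $63,945.
Year 2: DB = ⌊$63,945 × 150%/7⌋ = $13,702; SL = ⌊$58,045/6⌋ = $9,674 → take DB $13,702. Book value $50,243.
Year 3: DB = ⌊$50,243 × 150%/7⌋ = $10,766; SL = ⌊$44,343/5⌋ = $8,868 → take DB $10,766. Book value $39,477.
Year 4: DB = ⌊$39,477 × 150%/7⌋ = $8,459; SL = ⌊$33,577/4⌋ = $8,394 → take DB $8,459. Book value $31,018.
Year 5: DB = ⌊$31,018 × 150%/7⌋ = $6,646; SL = ⌊$25,118/3⌋ = $8,372 → take SL $8,372. Book value $22,646.
Year 6: DB = ⌊$22,646 × 150%/7⌋ = $4,852; SL = ⌊$16,746/2⌋ = $8,373 → take SL $8,373. Book value $14,273.
Year 7 (final): $14,273 − $5,900 = $8,373. Book value $5,900.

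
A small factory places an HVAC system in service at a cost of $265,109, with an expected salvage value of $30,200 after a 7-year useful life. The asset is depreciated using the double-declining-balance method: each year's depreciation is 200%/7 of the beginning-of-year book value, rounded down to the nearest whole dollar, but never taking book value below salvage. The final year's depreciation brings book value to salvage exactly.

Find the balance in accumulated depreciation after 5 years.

$215,815

Depreciable base = $265,109 − $30,200 = $234,909.
Year 1: ⌊$265,109 × 200%/7⌋ = $75,745. Book value $189,364.
Year 2: ⌊$189,364 × 200%/7⌋ = $54,104. Book value $135,260.
Year 3: ⌊$135,260 × 200%/7⌋ = $38,645. Book value $96,615.
Year 4: ⌊$96,615 × 200%/7⌋ = $27,604. Book value $69,011.
Year 5: ⌊$69,011 × 200%/7⌋ = $19,717. Book value $49,294.
Accumulated through year 5 = $265,109 − $49,294 = $215,815.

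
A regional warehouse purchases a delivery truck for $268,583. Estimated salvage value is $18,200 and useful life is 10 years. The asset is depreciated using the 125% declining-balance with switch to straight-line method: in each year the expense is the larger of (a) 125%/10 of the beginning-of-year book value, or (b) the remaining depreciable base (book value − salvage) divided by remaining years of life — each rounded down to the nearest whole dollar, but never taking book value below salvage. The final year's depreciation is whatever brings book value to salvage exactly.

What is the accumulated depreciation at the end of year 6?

$157,964

Depreciable base = $268,583 − $18,200 = $250,383.
Year 1: DB = ⌊$268,583 × 125%/10⌋ = $33,572; SL = ⌊$250,383/10⌋ = $25,038 → take DB $33,572. Book value $235,011.
Year 2: DB = ⌊$235,011 × 125%/10⌋ = $29,376; SL = ⌊$216,811/9⌋ = $24,090 → take DB $29,376. Book value $205,635.
Year 3: DB = ⌊$205,635 × 125%/10⌋ = $25,704; SL = ⌊$187,435/8⌋ = $23,429 → take DB $25,704. Book value $179,931.
Year 4: DB = ⌊$179,931 × 125%/10⌋ = $22,491; SL = ⌊$161,731/7⌋ = $23,104 → take SL $23,104. Book value $156,827.
Year 5: DB = ⌊$156,827 × 125%/10⌋ = $19,603; SL = ⌊$138,627/6⌋ = $23,104 → take SL $23,104. Book value $133,723.
Year 6: DB = ⌊$133,723 × 125%/10⌋ = $16,715; SL = ⌊$115,523/5⌋ = $23,104 → take SL $23,104. Book value $110,619.
Accumulated through year 6 = $268,583 − $110,619 = $157,964.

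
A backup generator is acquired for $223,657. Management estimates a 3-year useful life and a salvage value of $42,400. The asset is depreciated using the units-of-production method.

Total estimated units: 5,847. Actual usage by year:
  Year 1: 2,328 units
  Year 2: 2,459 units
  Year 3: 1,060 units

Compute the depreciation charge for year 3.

Depreciable base = $223,657 − $42,400 = $181,257.
Rate = $181,257 / 5,847 units = $31 per unit.
Year 1: 2,328 × $31 = $72,168. Book value $151,489.
Year 2: 2,459 × $31 = $76,229. Book value $75,260.
Year 3: 1,060 × $31 = $32,860. Book value $42,400.

$32,860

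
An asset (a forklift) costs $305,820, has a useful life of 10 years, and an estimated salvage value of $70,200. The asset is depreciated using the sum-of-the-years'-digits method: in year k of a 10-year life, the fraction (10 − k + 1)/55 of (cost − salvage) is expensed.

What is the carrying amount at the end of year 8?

Depreciable base = $305,820 − $70,200 = $235,620.
Sum of the years' digits = 10+9+8+7+6+5+4+3+2+1 = 55.
Year 1: $235,620 × 10/55 = $42,840. Book value $262,980.
Year 2: $235,620 × 9/55 = $38,556. Book value $224,424.
Year 3: $235,620 × 8/55 = $34,272. Book value $190,152.
Year 4: $235,620 × 7/55 = $29,988. Book value $160,164.
Year 5: $235,620 × 6/55 = $25,704. Book value $134,460.
Year 6: $235,620 × 5/55 = $21,420. Book value $113,040.
Year 7: $235,620 × 4/55 = $17,136. Book value $95,904.
Year 8: $235,620 × 3/55 = $12,852. Book value $83,052.

$83,052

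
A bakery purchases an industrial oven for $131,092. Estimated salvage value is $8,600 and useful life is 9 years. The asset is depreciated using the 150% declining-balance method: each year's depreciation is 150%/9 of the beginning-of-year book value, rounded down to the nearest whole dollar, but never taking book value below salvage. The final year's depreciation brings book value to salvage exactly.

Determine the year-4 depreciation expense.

Depreciable base = $131,092 − $8,600 = $122,492.
Year 1: ⌊$131,092 × 150%/9⌋ = $21,848. Book value $109,244.
Year 2: ⌊$109,244 × 150%/9⌋ = $18,207. Book value $91,037.
Year 3: ⌊$91,037 × 150%/9⌋ = $15,172. Book value $75,865.
Year 4: ⌊$75,865 × 150%/9⌋ = $12,644. Book value $63,221.

$12,644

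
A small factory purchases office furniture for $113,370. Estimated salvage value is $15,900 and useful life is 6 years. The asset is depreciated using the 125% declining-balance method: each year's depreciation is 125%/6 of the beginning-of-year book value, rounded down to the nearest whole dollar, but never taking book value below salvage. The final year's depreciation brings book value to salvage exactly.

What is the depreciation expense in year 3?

$14,802

Depreciable base = $113,370 − $15,900 = $97,470.
Year 1: ⌊$113,370 × 125%/6⌋ = $23,618. Book value $89,752.
Year 2: ⌊$89,752 × 125%/6⌋ = $18,698. Book value $71,054.
Year 3: ⌊$71,054 × 125%/6⌋ = $14,802. Book value $56,252.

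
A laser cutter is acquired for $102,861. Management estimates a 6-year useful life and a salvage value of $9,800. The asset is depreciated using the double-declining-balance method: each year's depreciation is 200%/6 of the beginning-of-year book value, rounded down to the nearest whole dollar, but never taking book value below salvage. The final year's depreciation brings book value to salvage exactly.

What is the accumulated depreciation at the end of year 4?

Depreciable base = $102,861 − $9,800 = $93,061.
Year 1: ⌊$102,861 × 200%/6⌋ = $34,287. Book value $68,574.
Year 2: ⌊$68,574 × 200%/6⌋ = $22,858. Book value $45,716.
Year 3: ⌊$45,716 × 200%/6⌋ = $15,238. Book value $30,478.
Year 4: ⌊$30,478 × 200%/6⌋ = $10,159. Book value $20,319.
Accumulated through year 4 = $102,861 − $20,319 = $82,542.

$82,542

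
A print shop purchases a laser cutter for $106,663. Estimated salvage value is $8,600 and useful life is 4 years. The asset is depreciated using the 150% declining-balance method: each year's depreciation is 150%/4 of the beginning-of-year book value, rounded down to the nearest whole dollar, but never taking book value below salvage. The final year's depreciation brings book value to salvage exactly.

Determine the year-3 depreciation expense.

$15,624

Depreciable base = $106,663 − $8,600 = $98,063.
Year 1: ⌊$106,663 × 150%/4⌋ = $39,998. Book value $66,665.
Year 2: ⌊$66,665 × 150%/4⌋ = $24,999. Book value $41,666.
Year 3: ⌊$41,666 × 150%/4⌋ = $15,624. Book value $26,042.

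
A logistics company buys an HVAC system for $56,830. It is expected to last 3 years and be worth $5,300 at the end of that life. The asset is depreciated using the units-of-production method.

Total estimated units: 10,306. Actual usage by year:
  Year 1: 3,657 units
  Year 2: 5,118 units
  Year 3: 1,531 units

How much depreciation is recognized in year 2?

$25,590

Depreciable base = $56,830 − $5,300 = $51,530.
Rate = $51,530 / 10,306 units = $5 per unit.
Year 1: 3,657 × $5 = $18,285. Book value $38,545.
Year 2: 5,118 × $5 = $25,590. Book value $12,955.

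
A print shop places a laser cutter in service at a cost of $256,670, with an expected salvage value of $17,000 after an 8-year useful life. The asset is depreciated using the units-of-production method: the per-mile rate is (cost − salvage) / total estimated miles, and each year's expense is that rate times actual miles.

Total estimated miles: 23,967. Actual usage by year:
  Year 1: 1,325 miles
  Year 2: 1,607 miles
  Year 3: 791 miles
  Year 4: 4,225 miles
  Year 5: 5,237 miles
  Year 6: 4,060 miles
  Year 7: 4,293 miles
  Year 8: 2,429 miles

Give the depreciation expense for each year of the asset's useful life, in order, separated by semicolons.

Depreciable base = $256,670 − $17,000 = $239,670.
Rate = $239,670 / 23,967 miles = $10 per mile.
Year 1: 1,325 × $10 = $13,250. Book value $243,420.
Year 2: 1,607 × $10 = $16,070. Book value $227,350.
Year 3: 791 × $10 = $7,910. Book value $219,440.
Year 4: 4,225 × $10 = $42,250. Book value $177,190.
Year 5: 5,237 × $10 = $52,370. Book value $124,820.
Year 6: 4,060 × $10 = $40,600. Book value $84,220.
Year 7: 4,293 × $10 = $42,930. Book value $41,290.
Year 8: 2,429 × $10 = $24,290. Book value $17,000.

$13,250; $16,070; $7,910; $42,250; $52,370; $40,600; $42,930; $24,290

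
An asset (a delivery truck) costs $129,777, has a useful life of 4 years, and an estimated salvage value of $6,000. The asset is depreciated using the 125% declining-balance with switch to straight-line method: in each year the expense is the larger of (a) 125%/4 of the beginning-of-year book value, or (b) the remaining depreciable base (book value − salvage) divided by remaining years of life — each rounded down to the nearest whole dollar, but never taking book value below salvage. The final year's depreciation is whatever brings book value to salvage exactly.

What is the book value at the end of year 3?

Depreciable base = $129,777 − $6,000 = $123,777.
Year 1: DB = ⌊$129,777 × 125%/4⌋ = $40,555; SL = ⌊$123,777/4⌋ = $30,944 → take DB $40,555. Book value $89,222.
Year 2: DB = ⌊$89,222 × 125%/4⌋ = $27,881; SL = ⌊$83,222/3⌋ = $27,740 → take DB $27,881. Book value $61,341.
Year 3: DB = ⌊$61,341 × 125%/4⌋ = $19,169; SL = ⌊$55,341/2⌋ = $27,670 → take SL $27,670. Book value $33,671.

$33,671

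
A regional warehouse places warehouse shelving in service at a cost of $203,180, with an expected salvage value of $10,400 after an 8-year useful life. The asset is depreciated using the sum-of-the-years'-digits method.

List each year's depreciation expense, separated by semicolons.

Depreciable base = $203,180 − $10,400 = $192,780.
Sum of the years' digits = 8+7+6+5+4+3+2+1 = 36.
Year 1: $192,780 × 8/36 = $42,840. Book value $160,340.
Year 2: $192,780 × 7/36 = $37,485. Book value $122,855.
Year 3: $192,780 × 6/36 = $32,130. Book value $90,725.
Year 4: $192,780 × 5/36 = $26,775. Book value $63,950.
Year 5: $192,780 × 4/36 = $21,420. Book value $42,530.
Year 6: $192,780 × 3/36 = $16,065. Book value $26,465.
Year 7: $192,780 × 2/36 = $10,710. Book value $15,755.
Year 8: $192,780 × 1/36 = $5,355. Book value $10,400.

$42,840; $37,485; $32,130; $26,775; $21,420; $16,065; $10,710; $5,355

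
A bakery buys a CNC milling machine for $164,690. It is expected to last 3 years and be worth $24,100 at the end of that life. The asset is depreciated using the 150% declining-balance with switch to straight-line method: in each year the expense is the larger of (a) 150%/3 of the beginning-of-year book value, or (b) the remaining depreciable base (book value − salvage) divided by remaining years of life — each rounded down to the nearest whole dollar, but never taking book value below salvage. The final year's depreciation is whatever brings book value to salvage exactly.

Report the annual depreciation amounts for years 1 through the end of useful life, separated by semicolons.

Depreciable base = $164,690 − $24,100 = $140,590.
Year 1: DB = ⌊$164,690 × 150%/3⌋ = $82,345; SL = ⌊$140,590/3⌋ = $46,863 → take DB $82,345. Book value $82,345.
Year 2: DB = ⌊$82,345 × 150%/3⌋ = $41,172; SL = ⌊$58,245/2⌋ = $29,122 → take DB $41,172. Book value $41,173.
Year 3 (final): $41,173 − $24,100 = $17,073. Book value $24,100.

$82,345; $41,172; $17,073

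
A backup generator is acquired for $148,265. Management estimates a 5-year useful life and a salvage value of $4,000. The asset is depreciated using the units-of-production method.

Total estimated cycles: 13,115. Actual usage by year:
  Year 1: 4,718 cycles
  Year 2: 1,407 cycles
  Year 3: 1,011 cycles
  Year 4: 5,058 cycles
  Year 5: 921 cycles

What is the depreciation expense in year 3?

Depreciable base = $148,265 − $4,000 = $144,265.
Rate = $144,265 / 13,115 cycles = $11 per cycle.
Year 1: 4,718 × $11 = $51,898. Book value $96,367.
Year 2: 1,407 × $11 = $15,477. Book value $80,890.
Year 3: 1,011 × $11 = $11,121. Book value $69,769.

$11,121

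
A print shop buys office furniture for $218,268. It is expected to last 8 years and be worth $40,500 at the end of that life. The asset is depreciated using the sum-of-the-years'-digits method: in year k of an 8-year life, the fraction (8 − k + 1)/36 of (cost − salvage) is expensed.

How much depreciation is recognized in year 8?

Depreciable base = $218,268 − $40,500 = $177,768.
Sum of the years' digits = 8+7+6+5+4+3+2+1 = 36.
Year 1: $177,768 × 8/36 = $39,504. Book value $178,764.
Year 2: $177,768 × 7/36 = $34,566. Book value $144,198.
Year 3: $177,768 × 6/36 = $29,628. Book value $114,570.
Year 4: $177,768 × 5/36 = $24,690. Book value $89,880.
Year 5: $177,768 × 4/36 = $19,752. Book value $70,128.
Year 6: $177,768 × 3/36 = $14,814. Book value $55,314.
Year 7: $177,768 × 2/36 = $9,876. Book value $45,438.
Year 8: $177,768 × 1/36 = $4,938. Book value $40,500.

$4,938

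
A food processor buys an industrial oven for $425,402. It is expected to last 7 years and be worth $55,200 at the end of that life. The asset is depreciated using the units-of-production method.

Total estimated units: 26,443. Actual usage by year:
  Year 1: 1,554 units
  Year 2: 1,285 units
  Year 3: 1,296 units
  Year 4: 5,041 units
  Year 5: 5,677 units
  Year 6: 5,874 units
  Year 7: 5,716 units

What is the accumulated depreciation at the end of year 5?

Depreciable base = $425,402 − $55,200 = $370,202.
Rate = $370,202 / 26,443 units = $14 per unit.
Year 1: 1,554 × $14 = $21,756. Book value $403,646.
Year 2: 1,285 × $14 = $17,990. Book value $385,656.
Year 3: 1,296 × $14 = $18,144. Book value $367,512.
Year 4: 5,041 × $14 = $70,574. Book value $296,938.
Year 5: 5,677 × $14 = $79,478. Book value $217,460.
Accumulated through year 5 = $425,402 − $217,460 = $207,942.

$207,942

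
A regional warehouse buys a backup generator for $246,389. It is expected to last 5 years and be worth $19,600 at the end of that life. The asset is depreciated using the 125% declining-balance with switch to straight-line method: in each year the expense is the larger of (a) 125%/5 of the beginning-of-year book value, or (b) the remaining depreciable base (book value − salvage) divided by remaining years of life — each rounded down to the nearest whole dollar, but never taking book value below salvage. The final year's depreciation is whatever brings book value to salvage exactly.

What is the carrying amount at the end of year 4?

Depreciable base = $246,389 − $19,600 = $226,789.
Year 1: DB = ⌊$246,389 × 125%/5⌋ = $61,597; SL = ⌊$226,789/5⌋ = $45,357 → take DB $61,597. Book value $184,792.
Year 2: DB = ⌊$184,792 × 125%/5⌋ = $46,198; SL = ⌊$165,192/4⌋ = $41,298 → take DB $46,198. Book value $138,594.
Year 3: DB = ⌊$138,594 × 125%/5⌋ = $34,648; SL = ⌊$118,994/3⌋ = $39,664 → take SL $39,664. Book value $98,930.
Year 4: DB = ⌊$98,930 × 125%/5⌋ = $24,732; SL = ⌊$79,330/2⌋ = $39,665 → take SL $39,665. Book value $59,265.

$59,265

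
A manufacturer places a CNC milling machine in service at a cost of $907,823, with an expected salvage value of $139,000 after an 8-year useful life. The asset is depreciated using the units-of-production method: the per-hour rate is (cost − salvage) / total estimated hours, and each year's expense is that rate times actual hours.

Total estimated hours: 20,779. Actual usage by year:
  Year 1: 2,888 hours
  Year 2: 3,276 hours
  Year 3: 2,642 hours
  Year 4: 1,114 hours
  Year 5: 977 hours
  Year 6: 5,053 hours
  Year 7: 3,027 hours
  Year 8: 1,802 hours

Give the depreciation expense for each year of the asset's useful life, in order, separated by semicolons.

Depreciable base = $907,823 − $139,000 = $768,823.
Rate = $768,823 / 20,779 hours = $37 per hour.
Year 1: 2,888 × $37 = $106,856. Book value $800,967.
Year 2: 3,276 × $37 = $121,212. Book value $679,755.
Year 3: 2,642 × $37 = $97,754. Book value $582,001.
Year 4: 1,114 × $37 = $41,218. Book value $540,783.
Year 5: 977 × $37 = $36,149. Book value $504,634.
Year 6: 5,053 × $37 = $186,961. Book value $317,673.
Year 7: 3,027 × $37 = $111,999. Book value $205,674.
Year 8: 1,802 × $37 = $66,674. Book value $139,000.

$106,856; $121,212; $97,754; $41,218; $36,149; $186,961; $111,999; $66,674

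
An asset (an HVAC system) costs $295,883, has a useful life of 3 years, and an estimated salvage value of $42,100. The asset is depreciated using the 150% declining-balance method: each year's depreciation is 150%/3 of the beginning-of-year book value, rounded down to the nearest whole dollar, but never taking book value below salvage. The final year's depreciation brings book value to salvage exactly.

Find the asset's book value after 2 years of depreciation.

Depreciable base = $295,883 − $42,100 = $253,783.
Year 1: ⌊$295,883 × 150%/3⌋ = $147,941. Book value $147,942.
Year 2: ⌊$147,942 × 150%/3⌋ = $73,971. Book value $73,971.

$73,971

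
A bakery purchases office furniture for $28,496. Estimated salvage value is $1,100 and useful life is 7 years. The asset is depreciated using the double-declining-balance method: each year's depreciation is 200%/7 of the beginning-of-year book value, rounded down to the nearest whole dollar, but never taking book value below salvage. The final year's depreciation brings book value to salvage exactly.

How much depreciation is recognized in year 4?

$2,967

Depreciable base = $28,496 − $1,100 = $27,396.
Year 1: ⌊$28,496 × 200%/7⌋ = $8,141. Book value $20,355.
Year 2: ⌊$20,355 × 200%/7⌋ = $5,815. Book value $14,540.
Year 3: ⌊$14,540 × 200%/7⌋ = $4,154. Book value $10,386.
Year 4: ⌊$10,386 × 200%/7⌋ = $2,967. Book value $7,419.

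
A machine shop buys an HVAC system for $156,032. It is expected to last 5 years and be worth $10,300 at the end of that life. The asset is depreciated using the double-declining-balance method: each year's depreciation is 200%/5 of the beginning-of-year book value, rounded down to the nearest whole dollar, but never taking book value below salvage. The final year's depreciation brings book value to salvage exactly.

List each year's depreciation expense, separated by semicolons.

$62,412; $37,448; $22,468; $13,481; $9,923

Depreciable base = $156,032 − $10,300 = $145,732.
Year 1: ⌊$156,032 × 200%/5⌋ = $62,412. Book value $93,620.
Year 2: ⌊$93,620 × 200%/5⌋ = $37,448. Book value $56,172.
Year 3: ⌊$56,172 × 200%/5⌋ = $22,468. Book value $33,704.
Year 4: ⌊$33,704 × 200%/5⌋ = $13,481. Book value $20,223.
Year 5 (final): $20,223 − $10,300 = $9,923. Book value $10,300.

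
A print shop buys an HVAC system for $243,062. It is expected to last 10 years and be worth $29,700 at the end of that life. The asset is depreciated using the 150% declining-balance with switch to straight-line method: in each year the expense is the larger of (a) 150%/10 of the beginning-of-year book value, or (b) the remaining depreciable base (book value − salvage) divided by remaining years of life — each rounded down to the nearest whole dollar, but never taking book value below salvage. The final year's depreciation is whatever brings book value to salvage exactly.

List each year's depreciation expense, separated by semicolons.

Depreciable base = $243,062 − $29,700 = $213,362.
Year 1: DB = ⌊$243,062 × 150%/10⌋ = $36,459; SL = ⌊$213,362/10⌋ = $21,336 → take DB $36,459. Book value $206,603.
Year 2: DB = ⌊$206,603 × 150%/10⌋ = $30,990; SL = ⌊$176,903/9⌋ = $19,655 → take DB $30,990. Book value $175,613.
Year 3: DB = ⌊$175,613 × 150%/10⌋ = $26,341; SL = ⌊$145,913/8⌋ = $18,239 → take DB $26,341. Book value $149,272.
Year 4: DB = ⌊$149,272 × 150%/10⌋ = $22,390; SL = ⌊$119,572/7⌋ = $17,081 → take DB $22,390. Book value $126,882.
Year 5: DB = ⌊$126,882 × 150%/10⌋ = $19,032; SL = ⌊$97,182/6⌋ = $16,197 → take DB $19,032. Book value $107,850.
Year 6: DB = ⌊$107,850 × 150%/10⌋ = $16,177; SL = ⌊$78,150/5⌋ = $15,630 → take DB $16,177. Book value $91,673.
Year 7: DB = ⌊$91,673 × 150%/10⌋ = $13,750; SL = ⌊$61,973/4⌋ = $15,493 → take SL $15,493. Book value $76,180.
Year 8: DB = ⌊$76,180 × 150%/10⌋ = $11,427; SL = ⌊$46,480/3⌋ = $15,493 → take SL $15,493. Book value $60,687.
Year 9: DB = ⌊$60,687 × 150%/10⌋ = $9,103; SL = ⌊$30,987/2⌋ = $15,493 → take SL $15,493. Book value $45,194.
Year 10 (final): $45,194 − $29,700 = $15,494. Book value $29,700.

$36,459; $30,990; $26,341; $22,390; $19,032; $16,177; $15,493; $15,493; $15,493; $15,494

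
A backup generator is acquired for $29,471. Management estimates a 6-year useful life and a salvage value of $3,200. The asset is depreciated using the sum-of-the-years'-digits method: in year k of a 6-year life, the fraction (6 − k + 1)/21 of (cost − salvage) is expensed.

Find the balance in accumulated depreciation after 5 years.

Depreciable base = $29,471 − $3,200 = $26,271.
Sum of the years' digits = 6+5+4+3+2+1 = 21.
Year 1: $26,271 × 6/21 = $7,506. Book value $21,965.
Year 2: $26,271 × 5/21 = $6,255. Book value $15,710.
Year 3: $26,271 × 4/21 = $5,004. Book value $10,706.
Year 4: $26,271 × 3/21 = $3,753. Book value $6,953.
Year 5: $26,271 × 2/21 = $2,502. Book value $4,451.
Accumulated through year 5 = $29,471 − $4,451 = $25,020.

$25,020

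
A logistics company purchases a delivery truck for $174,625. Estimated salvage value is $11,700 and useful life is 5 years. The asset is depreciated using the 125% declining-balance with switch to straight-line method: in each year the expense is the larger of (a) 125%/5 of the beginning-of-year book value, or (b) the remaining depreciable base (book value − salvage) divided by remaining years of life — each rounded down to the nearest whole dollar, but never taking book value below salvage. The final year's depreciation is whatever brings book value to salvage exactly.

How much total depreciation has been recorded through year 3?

Depreciable base = $174,625 − $11,700 = $162,925.
Year 1: DB = ⌊$174,625 × 125%/5⌋ = $43,656; SL = ⌊$162,925/5⌋ = $32,585 → take DB $43,656. Book value $130,969.
Year 2: DB = ⌊$130,969 × 125%/5⌋ = $32,742; SL = ⌊$119,269/4⌋ = $29,817 → take DB $32,742. Book value $98,227.
Year 3: DB = ⌊$98,227 × 125%/5⌋ = $24,556; SL = ⌊$86,527/3⌋ = $28,842 → take SL $28,842. Book value $69,385.
Accumulated through year 3 = $174,625 − $69,385 = $105,240.

$105,240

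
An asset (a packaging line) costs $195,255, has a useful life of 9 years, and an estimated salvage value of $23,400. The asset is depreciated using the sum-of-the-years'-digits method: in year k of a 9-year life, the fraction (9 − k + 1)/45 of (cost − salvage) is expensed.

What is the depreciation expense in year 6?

$15,276

Depreciable base = $195,255 − $23,400 = $171,855.
Sum of the years' digits = 9+8+7+6+5+4+3+2+1 = 45.
Year 1: $171,855 × 9/45 = $34,371. Book value $160,884.
Year 2: $171,855 × 8/45 = $30,552. Book value $130,332.
Year 3: $171,855 × 7/45 = $26,733. Book value $103,599.
Year 4: $171,855 × 6/45 = $22,914. Book value $80,685.
Year 5: $171,855 × 5/45 = $19,095. Book value $61,590.
Year 6: $171,855 × 4/45 = $15,276. Book value $46,314.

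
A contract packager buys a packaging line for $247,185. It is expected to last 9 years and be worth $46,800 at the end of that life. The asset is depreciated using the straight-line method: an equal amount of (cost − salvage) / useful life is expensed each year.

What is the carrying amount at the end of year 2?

Depreciable base = $247,185 − $46,800 = $200,385.
Annual expense = $200,385 / 9 = $22,265.
End of year 1: book value $224,920.
End of year 2: book value $202,655.

$202,655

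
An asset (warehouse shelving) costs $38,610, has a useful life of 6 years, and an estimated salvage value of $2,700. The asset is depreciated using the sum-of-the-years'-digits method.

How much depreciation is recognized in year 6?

Depreciable base = $38,610 − $2,700 = $35,910.
Sum of the years' digits = 6+5+4+3+2+1 = 21.
Year 1: $35,910 × 6/21 = $10,260. Book value $28,350.
Year 2: $35,910 × 5/21 = $8,550. Book value $19,800.
Year 3: $35,910 × 4/21 = $6,840. Book value $12,960.
Year 4: $35,910 × 3/21 = $5,130. Book value $7,830.
Year 5: $35,910 × 2/21 = $3,420. Book value $4,410.
Year 6: $35,910 × 1/21 = $1,710. Book value $2,700.

$1,710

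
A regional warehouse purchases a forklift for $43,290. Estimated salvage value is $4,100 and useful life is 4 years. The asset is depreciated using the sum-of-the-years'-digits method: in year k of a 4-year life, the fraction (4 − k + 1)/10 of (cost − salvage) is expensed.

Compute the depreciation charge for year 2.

Depreciable base = $43,290 − $4,100 = $39,190.
Sum of the years' digits = 4+3+2+1 = 10.
Year 1: $39,190 × 4/10 = $15,676. Book value $27,614.
Year 2: $39,190 × 3/10 = $11,757. Book value $15,857.

$11,757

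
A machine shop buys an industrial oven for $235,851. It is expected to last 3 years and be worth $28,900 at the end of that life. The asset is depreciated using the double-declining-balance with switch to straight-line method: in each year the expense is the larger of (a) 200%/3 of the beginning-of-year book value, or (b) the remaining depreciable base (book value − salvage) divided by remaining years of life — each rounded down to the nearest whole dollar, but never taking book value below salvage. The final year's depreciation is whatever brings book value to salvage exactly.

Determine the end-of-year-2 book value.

Depreciable base = $235,851 − $28,900 = $206,951.
Year 1: DB = ⌊$235,851 × 200%/3⌋ = $157,234; SL = ⌊$206,951/3⌋ = $68,983 → take DB $157,234. Book value $78,617.
Year 2: DB = ⌊$78,617 × 200%/3⌋ = $52,411; SL = ⌊$49,717/2⌋ = $24,858 → take DB $52,411, capped at $49,717. Book value $28,900.

$28,900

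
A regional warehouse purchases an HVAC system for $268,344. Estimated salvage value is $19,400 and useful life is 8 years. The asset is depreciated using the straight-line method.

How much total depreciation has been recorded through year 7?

$217,826

Depreciable base = $268,344 − $19,400 = $248,944.
Annual expense = $248,944 / 8 = $31,118.
End of year 1: book value $237,226.
End of year 2: book value $206,108.
End of year 3: book value $174,990.
End of year 4: book value $143,872.
End of year 5: book value $112,754.
End of year 6: book value $81,636.
End of year 7: book value $50,518.
Accumulated through year 7 = $268,344 − $50,518 = $217,826.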